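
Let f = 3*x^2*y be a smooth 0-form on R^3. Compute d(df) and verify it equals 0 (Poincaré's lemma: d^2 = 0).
d(df) = 0

Step 1: df = sum_i (∂f/∂x_i) dx_i = (6*x*y) dx + (3*x^2) dy + (0) dz.
Step 2: Apply d again. Using the 1-form formula, the coefficient of dx ∧ dy in d(df) is ∂^2 f/∂x ∂y - ∂^2 f/∂y ∂x = (6*x) - (6*x) = 0 (equality of mixed partials for smooth f).
Similarly for dx ∧ dz and dy ∧ dz — all coefficients vanish. So d(df) = 0.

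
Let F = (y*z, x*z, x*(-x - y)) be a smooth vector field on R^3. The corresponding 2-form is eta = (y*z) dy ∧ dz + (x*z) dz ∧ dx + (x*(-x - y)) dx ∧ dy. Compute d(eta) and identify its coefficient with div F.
d(eta) = (0) dx ∧ dy ∧ dz; div F = 0

For a 2-form in R^3 of the form above, applying d gives a 3-form with coefficient ∂P/∂x + ∂Q/∂y + ∂R/∂z:
  ∂P/∂x = 0
  ∂Q/∂y = 0
  ∂R/∂z = 0
Sum = 0, which is exactly div F.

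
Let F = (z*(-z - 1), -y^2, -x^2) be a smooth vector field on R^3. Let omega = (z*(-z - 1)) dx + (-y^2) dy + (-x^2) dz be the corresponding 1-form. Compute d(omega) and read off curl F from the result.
d(omega) = (0) dy ∧ dz + (2*x - 2*z - 1) dz ∧ dx + (0) dx ∧ dy; curl F = (0, 2*x - 2*z - 1, 0)

d omega = sum_{i<j} (∂f_j/∂x_i - ∂f_i/∂x_j) dx_i ∧ dx_j. Under the identification (dy ∧ dz, dz ∧ dx, dx ∧ dy) ↔ (e_x, e_y, e_z), the coefficients are exactly the components of curl F. Compute:
  ∂R/∂y - ∂Q/∂z = (0) - (0) = 0
  ∂P/∂z - ∂R/∂x = (-2*z - 1) - (-2*x) = 2*x - 2*z - 1
  ∂Q/∂x - ∂P/∂y = (0) - (0) = 0.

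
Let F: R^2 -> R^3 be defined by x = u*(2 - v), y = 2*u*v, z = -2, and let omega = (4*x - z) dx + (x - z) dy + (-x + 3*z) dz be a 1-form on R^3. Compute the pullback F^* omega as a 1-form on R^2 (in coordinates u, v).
F^* omega = (2*u*v^2 - 12*u*v + 16*u + 2*v + 4) du + (2*u*(u*v - 2*u + 1)) dv

Using F^*(f dg) = (f ∘ F) d(g ∘ F), substitute each coordinate x_i by F_i(u, v) in f_i, and replace dx_i by d F_i = (∂F_i/∂u) du + (∂F_i/∂v) dv.
  For the x component: f_1(F) = -4*u*v + 8*u + 2; d F_1 = (2 - v) du + (-u) dv
  For the y component: f_2(F) = -u*v + 2*u + 2; d F_2 = (2*v) du + (2*u) dv
  For the z component: f_3(F) = u*v - 2*u - 6; d F_3 = (0) du + (0) dv
Combining and collecting du, dv coefficients:
  coeff of du: 2*u*v^2 - 12*u*v + 16*u + 2*v + 4
  coeff of dv: 2*u*(u*v - 2*u + 1)
F^* omega = (2*u*v^2 - 12*u*v + 16*u + 2*v + 4) du + (2*u*(u*v - 2*u + 1)) dv.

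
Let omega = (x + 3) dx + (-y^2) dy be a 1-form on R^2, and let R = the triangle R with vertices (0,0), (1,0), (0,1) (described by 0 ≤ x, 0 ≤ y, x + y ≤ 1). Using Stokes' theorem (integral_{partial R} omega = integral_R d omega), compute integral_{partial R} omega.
integral_(partial R) omega = 0

Stokes: integral_partial_R omega = integral_R d omega with d omega = (∂Q/∂x - ∂P/∂y) dx ∧ dy.
  ∂Q/∂x = 0
  ∂P/∂y = 0
  integrand = ∂Q/∂x - ∂P/∂y = 0.
Integrating over R: integral_0^1 integral_0^{1-x} (0) dy dx = 0.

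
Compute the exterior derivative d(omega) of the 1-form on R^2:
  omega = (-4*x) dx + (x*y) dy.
d(omega) = (y) dx ∧ dy

For a 1-form omega = sum_i f_i dx_i, the exterior derivative is
  d(omega) = sum_{i < j} (∂f_j/∂x_i - ∂f_i/∂x_j) dx_i ∧ dx_j.
  coefficient of dx ∧ dy: ∂f_2/∂x - ∂f_1/∂y = ∂(x*y)/∂x - ∂(-4*x)/∂y = y
Assembling: d(omega) = (y) dx ∧ dy.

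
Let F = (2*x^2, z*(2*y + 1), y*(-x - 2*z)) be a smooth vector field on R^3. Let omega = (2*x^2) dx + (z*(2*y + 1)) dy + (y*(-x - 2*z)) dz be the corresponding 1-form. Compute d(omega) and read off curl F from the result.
d(omega) = (-x - 2*y - 2*z - 1) dy ∧ dz + (y) dz ∧ dx + (0) dx ∧ dy; curl F = (-x - 2*y - 2*z - 1, y, 0)

d omega = sum_{i<j} (∂f_j/∂x_i - ∂f_i/∂x_j) dx_i ∧ dx_j. Under the identification (dy ∧ dz, dz ∧ dx, dx ∧ dy) ↔ (e_x, e_y, e_z), the coefficients are exactly the components of curl F. Compute:
  ∂R/∂y - ∂Q/∂z = (-x - 2*z) - (2*y + 1) = -x - 2*y - 2*z - 1
  ∂P/∂z - ∂R/∂x = (0) - (-y) = y
  ∂Q/∂x - ∂P/∂y = (0) - (0) = 0.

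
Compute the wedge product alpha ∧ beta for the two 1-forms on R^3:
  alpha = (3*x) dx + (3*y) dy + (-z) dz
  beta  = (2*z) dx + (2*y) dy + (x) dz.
alpha ∧ beta = (6*y*(x - z)) dx ∧ dy + (3*x^2 + 2*z^2) dx ∧ dz + (y*(3*x + 2*z)) dy ∧ dz

Distribute the wedge, using dx_i ∧ dx_j = -dx_j ∧ dx_i and dx_i ∧ dx_i = 0. For each pair (i, j) with i < j, the coefficient of dx_i ∧ dx_j in alpha ∧ beta is (alpha_i * beta_j - alpha_j * beta_i). Collecting: alpha ∧ beta = (6*y*(x - z)) dx ∧ dy + (3*x^2 + 2*z^2) dx ∧ dz + (y*(3*x + 2*z)) dy ∧ dz.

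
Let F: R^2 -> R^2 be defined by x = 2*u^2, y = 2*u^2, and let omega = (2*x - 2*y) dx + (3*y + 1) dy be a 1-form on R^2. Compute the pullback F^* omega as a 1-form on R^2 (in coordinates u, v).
F^* omega = (24*u^3 + 4*u) du

Using F^*(f dg) = (f ∘ F) d(g ∘ F), substitute each coordinate x_i by F_i(u, v) in f_i, and replace dx_i by d F_i = (∂F_i/∂u) du + (∂F_i/∂v) dv.
  For the x component: f_1(F) = 0; d F_1 = (4*u) du + (0) dv
  For the y component: f_2(F) = 6*u^2 + 1; d F_2 = (4*u) du + (0) dv
Combining and collecting du, dv coefficients:
  coeff of du: 24*u^3 + 4*u
  coeff of dv: 0
F^* omega = (24*u^3 + 4*u) du.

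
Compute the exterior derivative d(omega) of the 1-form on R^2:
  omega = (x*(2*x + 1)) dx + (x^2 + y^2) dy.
d(omega) = (2*x) dx ∧ dy

For a 1-form omega = sum_i f_i dx_i, the exterior derivative is
  d(omega) = sum_{i < j} (∂f_j/∂x_i - ∂f_i/∂x_j) dx_i ∧ dx_j.
  coefficient of dx ∧ dy: ∂f_2/∂x - ∂f_1/∂y = ∂(x^2 + y^2)/∂x - ∂(x*(2*x + 1))/∂y = 2*x
Assembling: d(omega) = (2*x) dx ∧ dy.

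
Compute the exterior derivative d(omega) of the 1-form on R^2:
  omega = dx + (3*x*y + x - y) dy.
d(omega) = (3*y + 1) dx ∧ dy

For a 1-form omega = sum_i f_i dx_i, the exterior derivative is
  d(omega) = sum_{i < j} (∂f_j/∂x_i - ∂f_i/∂x_j) dx_i ∧ dx_j.
  coefficient of dx ∧ dy: ∂f_2/∂x - ∂f_1/∂y = ∂(3*x*y + x - y)/∂x - ∂(1)/∂y = 3*y + 1
Assembling: d(omega) = (3*y + 1) dx ∧ dy.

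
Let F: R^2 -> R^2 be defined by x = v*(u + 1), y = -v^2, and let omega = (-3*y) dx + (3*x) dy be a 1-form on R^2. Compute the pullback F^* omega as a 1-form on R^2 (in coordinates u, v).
F^* omega = (3*v^3) du + (3*v^2*(-u - 1)) dv

Using F^*(f dg) = (f ∘ F) d(g ∘ F), substitute each coordinate x_i by F_i(u, v) in f_i, and replace dx_i by d F_i = (∂F_i/∂u) du + (∂F_i/∂v) dv.
  For the x component: f_1(F) = 3*v^2; d F_1 = (v) du + (u + 1) dv
  For the y component: f_2(F) = 3*v*(u + 1); d F_2 = (0) du + (-2*v) dv
Combining and collecting du, dv coefficients:
  coeff of du: 3*v^3
  coeff of dv: 3*v^2*(-u - 1)
F^* omega = (3*v^3) du + (3*v^2*(-u - 1)) dv.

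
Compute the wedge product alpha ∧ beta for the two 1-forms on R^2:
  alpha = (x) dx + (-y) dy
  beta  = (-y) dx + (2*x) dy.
alpha ∧ beta = (2*x^2 - y^2) dx ∧ dy

Distribute the wedge, using dx_i ∧ dx_j = -dx_j ∧ dx_i and dx_i ∧ dx_i = 0. For each pair (i, j) with i < j, the coefficient of dx_i ∧ dx_j in alpha ∧ beta is (alpha_i * beta_j - alpha_j * beta_i). Collecting: alpha ∧ beta = (2*x^2 - y^2) dx ∧ dy.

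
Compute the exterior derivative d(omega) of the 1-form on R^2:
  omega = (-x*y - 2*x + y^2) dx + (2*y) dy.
d(omega) = (x - 2*y) dx ∧ dy

For a 1-form omega = sum_i f_i dx_i, the exterior derivative is
  d(omega) = sum_{i < j} (∂f_j/∂x_i - ∂f_i/∂x_j) dx_i ∧ dx_j.
  coefficient of dx ∧ dy: ∂f_2/∂x - ∂f_1/∂y = ∂(2*y)/∂x - ∂(-x*y - 2*x + y^2)/∂y = x - 2*y
Assembling: d(omega) = (x - 2*y) dx ∧ dy.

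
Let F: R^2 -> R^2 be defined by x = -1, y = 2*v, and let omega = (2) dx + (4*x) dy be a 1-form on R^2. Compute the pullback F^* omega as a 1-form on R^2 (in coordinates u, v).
F^* omega = (-8) dv

Using F^*(f dg) = (f ∘ F) d(g ∘ F), substitute each coordinate x_i by F_i(u, v) in f_i, and replace dx_i by d F_i = (∂F_i/∂u) du + (∂F_i/∂v) dv.
  For the x component: f_1(F) = 2; d F_1 = (0) du + (0) dv
  For the y component: f_2(F) = -4; d F_2 = (0) du + (2) dv
Combining and collecting du, dv coefficients:
  coeff of du: 0
  coeff of dv: -8
F^* omega = (-8) dv.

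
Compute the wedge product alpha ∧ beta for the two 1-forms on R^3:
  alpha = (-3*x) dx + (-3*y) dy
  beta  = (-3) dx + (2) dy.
alpha ∧ beta = (-6*x - 9*y) dx ∧ dy

Distribute the wedge, using dx_i ∧ dx_j = -dx_j ∧ dx_i and dx_i ∧ dx_i = 0. For each pair (i, j) with i < j, the coefficient of dx_i ∧ dx_j in alpha ∧ beta is (alpha_i * beta_j - alpha_j * beta_i). Collecting: alpha ∧ beta = (-6*x - 9*y) dx ∧ dy.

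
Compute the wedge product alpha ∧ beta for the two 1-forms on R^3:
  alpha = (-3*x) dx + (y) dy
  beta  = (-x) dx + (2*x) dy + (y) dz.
alpha ∧ beta = (x*(-6*x + y)) dx ∧ dy + (-3*x*y) dx ∧ dz + (y^2) dy ∧ dz

Distribute the wedge, using dx_i ∧ dx_j = -dx_j ∧ dx_i and dx_i ∧ dx_i = 0. For each pair (i, j) with i < j, the coefficient of dx_i ∧ dx_j in alpha ∧ beta is (alpha_i * beta_j - alpha_j * beta_i). Collecting: alpha ∧ beta = (x*(-6*x + y)) dx ∧ dy + (-3*x*y) dx ∧ dz + (y^2) dy ∧ dz.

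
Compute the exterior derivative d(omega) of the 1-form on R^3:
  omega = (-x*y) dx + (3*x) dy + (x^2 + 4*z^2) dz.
d(omega) = (x + 3) dx ∧ dy + (2*x) dx ∧ dz

For a 1-form omega = sum_i f_i dx_i, the exterior derivative is
  d(omega) = sum_{i < j} (∂f_j/∂x_i - ∂f_i/∂x_j) dx_i ∧ dx_j.
  coefficient of dx ∧ dy: ∂f_2/∂x - ∂f_1/∂y = ∂(3*x)/∂x - ∂(-x*y)/∂y = x + 3
  coefficient of dx ∧ dz: ∂f_3/∂x - ∂f_1/∂z = ∂(x^2 + 4*z^2)/∂x - ∂(-x*y)/∂z = 2*x
Assembling: d(omega) = (x + 3) dx ∧ dy + (2*x) dx ∧ dz.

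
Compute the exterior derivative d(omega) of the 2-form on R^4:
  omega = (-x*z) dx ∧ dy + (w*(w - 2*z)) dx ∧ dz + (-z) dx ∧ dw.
d(omega) = (-x) dx ∧ dy ∧ dz + (2*w - 2*z + 1) dx ∧ dz ∧ dw

For a 2-form omega = sum_{i<j} g_{ij} dx_i ∧ dx_j, the exterior derivative is
  d(omega) = sum_{i<j} d(g_{ij}) ∧ dx_i ∧ dx_j = sum_{i<j, k} (∂g_{ij}/∂x_k) dx_k ∧ dx_i ∧ dx_j.
Expand each term, using dx_k ∧ dx_i ∧ dx_j = sgn(permutation) dx_{(a)} ∧ dx_{(b)} ∧ dx_{(c)} with (a < b < c) sorted:
  d(-x*z) includes (∂/∂z)(-x*z) dz = (-x) dz, which multiplied by dx ∧ dy gives (-x) dx ∧ dy ∧ dz
  d(w*(w - 2*z)) includes (∂/∂w)(w*(w - 2*z)) dw = (2*w - 2*z) dw, which multiplied by dx ∧ dz gives (2*w - 2*z) dx ∧ dz ∧ dw
  d(-z) includes (∂/∂z)(-z) dz = (-1) dz, which multiplied by dx ∧ dw gives (1) dx ∧ dz ∧ dw
Collecting like 3-forms: d(omega) = (-x) dx ∧ dy ∧ dz + (2*w - 2*z + 1) dx ∧ dz ∧ dw.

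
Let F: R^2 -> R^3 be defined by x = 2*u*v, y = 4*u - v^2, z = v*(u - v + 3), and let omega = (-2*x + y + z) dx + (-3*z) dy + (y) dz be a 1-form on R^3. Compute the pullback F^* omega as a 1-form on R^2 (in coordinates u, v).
F^* omega = (v*(-6*u*v - 5*v^2 + 18*v - 36)) du + (-6*u^2*v + 12*u^2 + u*v^2 - 2*u*v + 12*u - 4*v^3 + 15*v^2) dv

Using F^*(f dg) = (f ∘ F) d(g ∘ F), substitute each coordinate x_i by F_i(u, v) in f_i, and replace dx_i by d F_i = (∂F_i/∂u) du + (∂F_i/∂v) dv.
  For the x component: f_1(F) = -3*u*v + 4*u - 2*v^2 + 3*v; d F_1 = (2*v) du + (2*u) dv
  For the y component: f_2(F) = 3*v*(-u + v - 3); d F_2 = (4) du + (-2*v) dv
  For the z component: f_3(F) = 4*u - v^2; d F_3 = (v) du + (u - 2*v + 3) dv
Combining and collecting du, dv coefficients:
  coeff of du: v*(-6*u*v - 5*v^2 + 18*v - 36)
  coeff of dv: -6*u^2*v + 12*u^2 + u*v^2 - 2*u*v + 12*u - 4*v^3 + 15*v^2
F^* omega = (v*(-6*u*v - 5*v^2 + 18*v - 36)) du + (-6*u^2*v + 12*u^2 + u*v^2 - 2*u*v + 12*u - 4*v^3 + 15*v^2) dv.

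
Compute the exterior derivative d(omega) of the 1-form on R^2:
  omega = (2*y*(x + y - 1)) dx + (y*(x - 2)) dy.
d(omega) = (-2*x - 3*y + 2) dx ∧ dy

For a 1-form omega = sum_i f_i dx_i, the exterior derivative is
  d(omega) = sum_{i < j} (∂f_j/∂x_i - ∂f_i/∂x_j) dx_i ∧ dx_j.
  coefficient of dx ∧ dy: ∂f_2/∂x - ∂f_1/∂y = ∂(y*(x - 2))/∂x - ∂(2*y*(x + y - 1))/∂y = -2*x - 3*y + 2
Assembling: d(omega) = (-2*x - 3*y + 2) dx ∧ dy.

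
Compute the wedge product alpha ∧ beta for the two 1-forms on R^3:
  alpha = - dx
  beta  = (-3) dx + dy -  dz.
alpha ∧ beta = (-1) dx ∧ dy + (1) dx ∧ dz

Distribute the wedge, using dx_i ∧ dx_j = -dx_j ∧ dx_i and dx_i ∧ dx_i = 0. For each pair (i, j) with i < j, the coefficient of dx_i ∧ dx_j in alpha ∧ beta is (alpha_i * beta_j - alpha_j * beta_i). Collecting: alpha ∧ beta = (-1) dx ∧ dy + (1) dx ∧ dz.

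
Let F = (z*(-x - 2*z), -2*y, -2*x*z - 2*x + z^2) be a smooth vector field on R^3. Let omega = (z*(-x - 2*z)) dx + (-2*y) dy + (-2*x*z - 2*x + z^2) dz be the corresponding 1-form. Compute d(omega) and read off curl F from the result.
d(omega) = (0) dy ∧ dz + (-x - 2*z + 2) dz ∧ dx + (0) dx ∧ dy; curl F = (0, -x - 2*z + 2, 0)

d omega = sum_{i<j} (∂f_j/∂x_i - ∂f_i/∂x_j) dx_i ∧ dx_j. Under the identification (dy ∧ dz, dz ∧ dx, dx ∧ dy) ↔ (e_x, e_y, e_z), the coefficients are exactly the components of curl F. Compute:
  ∂R/∂y - ∂Q/∂z = (0) - (0) = 0
  ∂P/∂z - ∂R/∂x = (-x - 4*z) - (-2*z - 2) = -x - 2*z + 2
  ∂Q/∂x - ∂P/∂y = (0) - (0) = 0.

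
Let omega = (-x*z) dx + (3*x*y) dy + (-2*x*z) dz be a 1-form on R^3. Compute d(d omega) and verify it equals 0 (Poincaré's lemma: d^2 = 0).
d(d omega) = 0

Step 1: d omega = sum_{i<j} (∂f_j/∂x_i - ∂f_i/∂x_j) dx_i ∧ dx_j:
  coeff of dx ∧ dy: 3*y
  coeff of dx ∧ dz: x - 2*z
  coeff of dy ∧ dz: 0
Step 2: Apply d again to each 2-form coefficient. The only possible 3-form in R^3 is dx ∧ dy ∧ dz, with coefficient
  ∂(coeff of dy∧dz)/∂x - ∂(coeff of dx∧dz)/∂y + ∂(coeff of dx∧dy)/∂z
  = ∂/∂x (0) - ∂/∂y (x - 2*z) + ∂/∂z (3*y).
Each of these terms simplifies to sums of mixed partials that cancel in pairs. The result is 0 (by equality of mixed partials for smooth functions — Schwarz / Clairaut).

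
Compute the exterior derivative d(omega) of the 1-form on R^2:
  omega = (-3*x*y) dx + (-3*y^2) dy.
d(omega) = (3*x) dx ∧ dy

For a 1-form omega = sum_i f_i dx_i, the exterior derivative is
  d(omega) = sum_{i < j} (∂f_j/∂x_i - ∂f_i/∂x_j) dx_i ∧ dx_j.
  coefficient of dx ∧ dy: ∂f_2/∂x - ∂f_1/∂y = ∂(-3*y^2)/∂x - ∂(-3*x*y)/∂y = 3*x
Assembling: d(omega) = (3*x) dx ∧ dy.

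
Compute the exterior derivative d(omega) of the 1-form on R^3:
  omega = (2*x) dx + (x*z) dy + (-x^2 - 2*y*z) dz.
d(omega) = (z) dx ∧ dy + (-2*x) dx ∧ dz + (-x - 2*z) dy ∧ dz

For a 1-form omega = sum_i f_i dx_i, the exterior derivative is
  d(omega) = sum_{i < j} (∂f_j/∂x_i - ∂f_i/∂x_j) dx_i ∧ dx_j.
  coefficient of dx ∧ dy: ∂f_2/∂x - ∂f_1/∂y = ∂(x*z)/∂x - ∂(2*x)/∂y = z
  coefficient of dx ∧ dz: ∂f_3/∂x - ∂f_1/∂z = ∂(-x^2 - 2*y*z)/∂x - ∂(2*x)/∂z = -2*x
  coefficient of dy ∧ dz: ∂f_3/∂y - ∂f_2/∂z = ∂(-x^2 - 2*y*z)/∂y - ∂(x*z)/∂z = -x - 2*z
Assembling: d(omega) = (z) dx ∧ dy + (-2*x) dx ∧ dz + (-x - 2*z) dy ∧ dz.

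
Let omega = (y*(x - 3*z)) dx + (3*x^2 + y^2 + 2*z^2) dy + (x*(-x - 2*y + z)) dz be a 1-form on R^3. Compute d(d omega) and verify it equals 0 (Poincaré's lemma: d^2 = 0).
d(d omega) = 0

Step 1: d omega = sum_{i<j} (∂f_j/∂x_i - ∂f_i/∂x_j) dx_i ∧ dx_j:
  coeff of dx ∧ dy: 5*x + 3*z
  coeff of dx ∧ dz: -2*x + y + z
  coeff of dy ∧ dz: -2*x - 4*z
Step 2: Apply d again to each 2-form coefficient. The only possible 3-form in R^3 is dx ∧ dy ∧ dz, with coefficient
  ∂(coeff of dy∧dz)/∂x - ∂(coeff of dx∧dz)/∂y + ∂(coeff of dx∧dy)/∂z
  = ∂/∂x (-2*x - 4*z) - ∂/∂y (-2*x + y + z) + ∂/∂z (5*x + 3*z).
Each of these terms simplifies to sums of mixed partials that cancel in pairs. The result is 0 (by equality of mixed partials for smooth functions — Schwarz / Clairaut).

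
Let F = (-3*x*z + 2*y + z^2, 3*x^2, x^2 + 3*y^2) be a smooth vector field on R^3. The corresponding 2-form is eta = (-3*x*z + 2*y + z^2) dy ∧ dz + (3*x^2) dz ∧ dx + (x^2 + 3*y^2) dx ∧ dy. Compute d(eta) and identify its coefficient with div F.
d(eta) = (-3*z) dx ∧ dy ∧ dz; div F = -3*z

For a 2-form in R^3 of the form above, applying d gives a 3-form with coefficient ∂P/∂x + ∂Q/∂y + ∂R/∂z:
  ∂P/∂x = -3*z
  ∂Q/∂y = 0
  ∂R/∂z = 0
Sum = -3*z, which is exactly div F.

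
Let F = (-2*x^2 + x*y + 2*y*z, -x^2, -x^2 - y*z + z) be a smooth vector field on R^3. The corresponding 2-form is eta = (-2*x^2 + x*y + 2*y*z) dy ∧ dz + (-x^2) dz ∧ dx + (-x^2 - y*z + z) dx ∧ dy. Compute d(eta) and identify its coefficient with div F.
d(eta) = (1 - 4*x) dx ∧ dy ∧ dz; div F = 1 - 4*x

For a 2-form in R^3 of the form above, applying d gives a 3-form with coefficient ∂P/∂x + ∂Q/∂y + ∂R/∂z:
  ∂P/∂x = -4*x + y
  ∂Q/∂y = 0
  ∂R/∂z = 1 - y
Sum = 1 - 4*x, which is exactly div F.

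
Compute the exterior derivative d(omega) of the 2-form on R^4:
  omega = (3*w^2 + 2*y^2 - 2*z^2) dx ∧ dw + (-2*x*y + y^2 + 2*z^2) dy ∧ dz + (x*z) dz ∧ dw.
d(omega) = (-4*y) dx ∧ dy ∧ dw + (5*z) dx ∧ dz ∧ dw + (-2*y) dx ∧ dy ∧ dz

For a 2-form omega = sum_{i<j} g_{ij} dx_i ∧ dx_j, the exterior derivative is
  d(omega) = sum_{i<j} d(g_{ij}) ∧ dx_i ∧ dx_j = sum_{i<j, k} (∂g_{ij}/∂x_k) dx_k ∧ dx_i ∧ dx_j.
Expand each term, using dx_k ∧ dx_i ∧ dx_j = sgn(permutation) dx_{(a)} ∧ dx_{(b)} ∧ dx_{(c)} with (a < b < c) sorted:
  d(3*w^2 + 2*y^2 - 2*z^2) includes (∂/∂y)(3*w^2 + 2*y^2 - 2*z^2) dy = (4*y) dy, which multiplied by dx ∧ dw gives (-4*y) dx ∧ dy ∧ dw
  d(3*w^2 + 2*y^2 - 2*z^2) includes (∂/∂z)(3*w^2 + 2*y^2 - 2*z^2) dz = (-4*z) dz, which multiplied by dx ∧ dw gives (4*z) dx ∧ dz ∧ dw
  d(-2*x*y + y^2 + 2*z^2) includes (∂/∂x)(-2*x*y + y^2 + 2*z^2) dx = (-2*y) dx, which multiplied by dy ∧ dz gives (-2*y) dx ∧ dy ∧ dz
  d(x*z) includes (∂/∂x)(x*z) dx = (z) dx, which multiplied by dz ∧ dw gives (z) dx ∧ dz ∧ dw
Collecting like 3-forms: d(omega) = (-4*y) dx ∧ dy ∧ dw + (5*z) dx ∧ dz ∧ dw + (-2*y) dx ∧ dy ∧ dz.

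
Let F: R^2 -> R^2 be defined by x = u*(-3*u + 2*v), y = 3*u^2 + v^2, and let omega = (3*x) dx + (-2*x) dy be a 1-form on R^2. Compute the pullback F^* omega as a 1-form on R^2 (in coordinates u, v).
F^* omega = (6*u*(15*u^2 - 13*u*v + 2*v^2)) du + (2*u*(-9*u^2 + 12*u*v - 4*v^2)) dv

Using F^*(f dg) = (f ∘ F) d(g ∘ F), substitute each coordinate x_i by F_i(u, v) in f_i, and replace dx_i by d F_i = (∂F_i/∂u) du + (∂F_i/∂v) dv.
  For the x component: f_1(F) = 3*u*(-3*u + 2*v); d F_1 = (-6*u + 2*v) du + (2*u) dv
  For the y component: f_2(F) = 2*u*(3*u - 2*v); d F_2 = (6*u) du + (2*v) dv
Combining and collecting du, dv coefficients:
  coeff of du: 6*u*(15*u^2 - 13*u*v + 2*v^2)
  coeff of dv: 2*u*(-9*u^2 + 12*u*v - 4*v^2)
F^* omega = (6*u*(15*u^2 - 13*u*v + 2*v^2)) du + (2*u*(-9*u^2 + 12*u*v - 4*v^2)) dv.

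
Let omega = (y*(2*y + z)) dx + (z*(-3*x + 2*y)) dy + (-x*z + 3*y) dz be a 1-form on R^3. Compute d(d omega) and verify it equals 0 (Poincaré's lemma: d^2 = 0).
d(d omega) = 0

Step 1: d omega = sum_{i<j} (∂f_j/∂x_i - ∂f_i/∂x_j) dx_i ∧ dx_j:
  coeff of dx ∧ dy: -4*y - 4*z
  coeff of dx ∧ dz: -y - z
  coeff of dy ∧ dz: 3*x - 2*y + 3
Step 2: Apply d again to each 2-form coefficient. The only possible 3-form in R^3 is dx ∧ dy ∧ dz, with coefficient
  ∂(coeff of dy∧dz)/∂x - ∂(coeff of dx∧dz)/∂y + ∂(coeff of dx∧dy)/∂z
  = ∂/∂x (3*x - 2*y + 3) - ∂/∂y (-y - z) + ∂/∂z (-4*y - 4*z).
Each of these terms simplifies to sums of mixed partials that cancel in pairs. The result is 0 (by equality of mixed partials for smooth functions — Schwarz / Clairaut).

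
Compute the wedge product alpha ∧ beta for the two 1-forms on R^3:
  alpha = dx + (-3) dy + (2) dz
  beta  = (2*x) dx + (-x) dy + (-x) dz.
alpha ∧ beta = (5*x) dx ∧ dy + (-5*x) dx ∧ dz + (5*x) dy ∧ dz

Distribute the wedge, using dx_i ∧ dx_j = -dx_j ∧ dx_i and dx_i ∧ dx_i = 0. For each pair (i, j) with i < j, the coefficient of dx_i ∧ dx_j in alpha ∧ beta is (alpha_i * beta_j - alpha_j * beta_i). Collecting: alpha ∧ beta = (5*x) dx ∧ dy + (-5*x) dx ∧ dz + (5*x) dy ∧ dz.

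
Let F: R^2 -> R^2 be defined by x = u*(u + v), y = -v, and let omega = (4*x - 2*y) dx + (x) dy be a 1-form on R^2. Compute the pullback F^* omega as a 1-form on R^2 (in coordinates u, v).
F^* omega = (8*u^3 + 12*u^2*v + 4*u*v^2 + 4*u*v + 2*v^2) du + (u*(4*u^2 + 4*u*v - u + v)) dv

Using F^*(f dg) = (f ∘ F) d(g ∘ F), substitute each coordinate x_i by F_i(u, v) in f_i, and replace dx_i by d F_i = (∂F_i/∂u) du + (∂F_i/∂v) dv.
  For the x component: f_1(F) = 4*u^2 + 4*u*v + 2*v; d F_1 = (2*u + v) du + (u) dv
  For the y component: f_2(F) = u*(u + v); d F_2 = (0) du + (-1) dv
Combining and collecting du, dv coefficients:
  coeff of du: 8*u^3 + 12*u^2*v + 4*u*v^2 + 4*u*v + 2*v^2
  coeff of dv: u*(4*u^2 + 4*u*v - u + v)
F^* omega = (8*u^3 + 12*u^2*v + 4*u*v^2 + 4*u*v + 2*v^2) du + (u*(4*u^2 + 4*u*v - u + v)) dv.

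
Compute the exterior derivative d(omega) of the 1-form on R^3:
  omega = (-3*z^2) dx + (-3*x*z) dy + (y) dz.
d(omega) = (-3*z) dx ∧ dy + (6*z) dx ∧ dz + (3*x + 1) dy ∧ dz

For a 1-form omega = sum_i f_i dx_i, the exterior derivative is
  d(omega) = sum_{i < j} (∂f_j/∂x_i - ∂f_i/∂x_j) dx_i ∧ dx_j.
  coefficient of dx ∧ dy: ∂f_2/∂x - ∂f_1/∂y = ∂(-3*x*z)/∂x - ∂(-3*z^2)/∂y = -3*z
  coefficient of dx ∧ dz: ∂f_3/∂x - ∂f_1/∂z = ∂(y)/∂x - ∂(-3*z^2)/∂z = 6*z
  coefficient of dy ∧ dz: ∂f_3/∂y - ∂f_2/∂z = ∂(y)/∂y - ∂(-3*x*z)/∂z = 3*x + 1
Assembling: d(omega) = (-3*z) dx ∧ dy + (6*z) dx ∧ dz + (3*x + 1) dy ∧ dz.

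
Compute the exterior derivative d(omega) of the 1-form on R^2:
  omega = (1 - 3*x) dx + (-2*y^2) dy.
d(omega) = 0

For a 1-form omega = sum_i f_i dx_i, the exterior derivative is
  d(omega) = sum_{i < j} (∂f_j/∂x_i - ∂f_i/∂x_j) dx_i ∧ dx_j.

Assembling: d(omega) = 0.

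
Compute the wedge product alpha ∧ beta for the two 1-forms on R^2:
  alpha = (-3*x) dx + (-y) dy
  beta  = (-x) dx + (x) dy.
alpha ∧ beta = (-x*(3*x + y)) dx ∧ dy

Distribute the wedge, using dx_i ∧ dx_j = -dx_j ∧ dx_i and dx_i ∧ dx_i = 0. For each pair (i, j) with i < j, the coefficient of dx_i ∧ dx_j in alpha ∧ beta is (alpha_i * beta_j - alpha_j * beta_i). Collecting: alpha ∧ beta = (-x*(3*x + y)) dx ∧ dy.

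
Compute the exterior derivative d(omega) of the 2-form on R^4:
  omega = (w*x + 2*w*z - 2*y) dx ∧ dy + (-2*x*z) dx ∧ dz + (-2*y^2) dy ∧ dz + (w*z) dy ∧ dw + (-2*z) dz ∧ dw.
d(omega) = (2*w) dx ∧ dy ∧ dz + (x + 2*z) dx ∧ dy ∧ dw + (-w) dy ∧ dz ∧ dw

For a 2-form omega = sum_{i<j} g_{ij} dx_i ∧ dx_j, the exterior derivative is
  d(omega) = sum_{i<j} d(g_{ij}) ∧ dx_i ∧ dx_j = sum_{i<j, k} (∂g_{ij}/∂x_k) dx_k ∧ dx_i ∧ dx_j.
Expand each term, using dx_k ∧ dx_i ∧ dx_j = sgn(permutation) dx_{(a)} ∧ dx_{(b)} ∧ dx_{(c)} with (a < b < c) sorted:
  d(w*x + 2*w*z - 2*y) includes (∂/∂z)(w*x + 2*w*z - 2*y) dz = (2*w) dz, which multiplied by dx ∧ dy gives (2*w) dx ∧ dy ∧ dz
  d(w*x + 2*w*z - 2*y) includes (∂/∂w)(w*x + 2*w*z - 2*y) dw = (x + 2*z) dw, which multiplied by dx ∧ dy gives (x + 2*z) dx ∧ dy ∧ dw
  d(w*z) includes (∂/∂z)(w*z) dz = (w) dz, which multiplied by dy ∧ dw gives (-w) dy ∧ dz ∧ dw
Collecting like 3-forms: d(omega) = (2*w) dx ∧ dy ∧ dz + (x + 2*z) dx ∧ dy ∧ dw + (-w) dy ∧ dz ∧ dw.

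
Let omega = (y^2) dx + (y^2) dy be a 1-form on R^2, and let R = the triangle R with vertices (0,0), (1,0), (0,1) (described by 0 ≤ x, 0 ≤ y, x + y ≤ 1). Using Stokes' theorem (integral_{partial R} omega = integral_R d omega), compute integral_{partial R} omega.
integral_(partial R) omega = -1/3

Stokes: integral_partial_R omega = integral_R d omega with d omega = (∂Q/∂x - ∂P/∂y) dx ∧ dy.
  ∂Q/∂x = 0
  ∂P/∂y = 2*y
  integrand = ∂Q/∂x - ∂P/∂y = -2*y.
Integrating over R: integral_0^1 integral_0^{1-x} (-2*y) dy dx = -1/3.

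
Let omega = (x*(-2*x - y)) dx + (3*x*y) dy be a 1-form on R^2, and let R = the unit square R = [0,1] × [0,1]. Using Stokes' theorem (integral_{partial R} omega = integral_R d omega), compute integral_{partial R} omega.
integral_(partial R) omega = 2

Stokes: integral_partial_R omega = integral_R d omega with d omega = (∂Q/∂x - ∂P/∂y) dx ∧ dy.
  ∂Q/∂x = 3*y
  ∂P/∂y = -x
  integrand = ∂Q/∂x - ∂P/∂y = x + 3*y.
Integrating over R: integral_0^1 integral_0^1 (x + 3*y) dx dy = 2.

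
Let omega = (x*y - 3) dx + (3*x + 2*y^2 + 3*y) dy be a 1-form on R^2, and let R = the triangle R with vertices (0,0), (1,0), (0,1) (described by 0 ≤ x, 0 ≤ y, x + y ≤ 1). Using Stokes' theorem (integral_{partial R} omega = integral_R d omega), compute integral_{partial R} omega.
integral_(partial R) omega = 4/3

Stokes: integral_partial_R omega = integral_R d omega with d omega = (∂Q/∂x - ∂P/∂y) dx ∧ dy.
  ∂Q/∂x = 3
  ∂P/∂y = x
  integrand = ∂Q/∂x - ∂P/∂y = 3 - x.
Integrating over R: integral_0^1 integral_0^{1-x} (3 - x) dy dx = 4/3.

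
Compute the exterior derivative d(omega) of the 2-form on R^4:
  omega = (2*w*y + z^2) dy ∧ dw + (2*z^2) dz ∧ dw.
d(omega) = (-2*z) dy ∧ dz ∧ dw

For a 2-form omega = sum_{i<j} g_{ij} dx_i ∧ dx_j, the exterior derivative is
  d(omega) = sum_{i<j} d(g_{ij}) ∧ dx_i ∧ dx_j = sum_{i<j, k} (∂g_{ij}/∂x_k) dx_k ∧ dx_i ∧ dx_j.
Expand each term, using dx_k ∧ dx_i ∧ dx_j = sgn(permutation) dx_{(a)} ∧ dx_{(b)} ∧ dx_{(c)} with (a < b < c) sorted:
  d(2*w*y + z^2) includes (∂/∂z)(2*w*y + z^2) dz = (2*z) dz, which multiplied by dy ∧ dw gives (-2*z) dy ∧ dz ∧ dw
Collecting like 3-forms: d(omega) = (-2*z) dy ∧ dz ∧ dw.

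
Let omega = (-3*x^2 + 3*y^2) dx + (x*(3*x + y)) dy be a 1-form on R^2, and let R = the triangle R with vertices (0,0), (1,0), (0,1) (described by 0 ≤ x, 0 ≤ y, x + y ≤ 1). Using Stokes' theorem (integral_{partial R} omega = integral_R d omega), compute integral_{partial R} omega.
integral_(partial R) omega = 1/6

Stokes: integral_partial_R omega = integral_R d omega with d omega = (∂Q/∂x - ∂P/∂y) dx ∧ dy.
  ∂Q/∂x = 6*x + y
  ∂P/∂y = 6*y
  integrand = ∂Q/∂x - ∂P/∂y = 6*x - 5*y.
Integrating over R: integral_0^1 integral_0^{1-x} (6*x - 5*y) dy dx = 1/6.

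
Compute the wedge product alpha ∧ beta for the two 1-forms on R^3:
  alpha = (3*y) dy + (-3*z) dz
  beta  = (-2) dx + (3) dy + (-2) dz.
alpha ∧ beta = (6*y) dx ∧ dy + (-6*y + 9*z) dy ∧ dz + (-6*z) dx ∧ dz

Distribute the wedge, using dx_i ∧ dx_j = -dx_j ∧ dx_i and dx_i ∧ dx_i = 0. For each pair (i, j) with i < j, the coefficient of dx_i ∧ dx_j in alpha ∧ beta is (alpha_i * beta_j - alpha_j * beta_i). Collecting: alpha ∧ beta = (6*y) dx ∧ dy + (-6*y + 9*z) dy ∧ dz + (-6*z) dx ∧ dz.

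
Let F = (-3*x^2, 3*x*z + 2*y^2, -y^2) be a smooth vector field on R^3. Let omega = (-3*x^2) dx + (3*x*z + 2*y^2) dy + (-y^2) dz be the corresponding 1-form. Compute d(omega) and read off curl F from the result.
d(omega) = (-3*x - 2*y) dy ∧ dz + (0) dz ∧ dx + (3*z) dx ∧ dy; curl F = (-3*x - 2*y, 0, 3*z)

d omega = sum_{i<j} (∂f_j/∂x_i - ∂f_i/∂x_j) dx_i ∧ dx_j. Under the identification (dy ∧ dz, dz ∧ dx, dx ∧ dy) ↔ (e_x, e_y, e_z), the coefficients are exactly the components of curl F. Compute:
  ∂R/∂y - ∂Q/∂z = (-2*y) - (3*x) = -3*x - 2*y
  ∂P/∂z - ∂R/∂x = (0) - (0) = 0
  ∂Q/∂x - ∂P/∂y = (3*z) - (0) = 3*z.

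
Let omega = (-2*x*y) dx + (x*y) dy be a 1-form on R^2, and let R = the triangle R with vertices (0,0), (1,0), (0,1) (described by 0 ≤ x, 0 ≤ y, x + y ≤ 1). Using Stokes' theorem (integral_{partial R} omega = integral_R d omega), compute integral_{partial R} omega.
integral_(partial R) omega = 1/2

Stokes: integral_partial_R omega = integral_R d omega with d omega = (∂Q/∂x - ∂P/∂y) dx ∧ dy.
  ∂Q/∂x = y
  ∂P/∂y = -2*x
  integrand = ∂Q/∂x - ∂P/∂y = 2*x + y.
Integrating over R: integral_0^1 integral_0^{1-x} (2*x + y) dy dx = 1/2.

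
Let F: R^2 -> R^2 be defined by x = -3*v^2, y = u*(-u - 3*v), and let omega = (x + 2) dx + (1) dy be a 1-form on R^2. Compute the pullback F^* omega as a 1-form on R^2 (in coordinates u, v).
F^* omega = (-2*u - 3*v) du + (-3*u + 18*v^3 - 12*v) dv

Using F^*(f dg) = (f ∘ F) d(g ∘ F), substitute each coordinate x_i by F_i(u, v) in f_i, and replace dx_i by d F_i = (∂F_i/∂u) du + (∂F_i/∂v) dv.
  For the x component: f_1(F) = 2 - 3*v^2; d F_1 = (0) du + (-6*v) dv
  For the y component: f_2(F) = 1; d F_2 = (-2*u - 3*v) du + (-3*u) dv
Combining and collecting du, dv coefficients:
  coeff of du: -2*u - 3*v
  coeff of dv: -3*u + 18*v^3 - 12*v
F^* omega = (-2*u - 3*v) du + (-3*u + 18*v^3 - 12*v) dv.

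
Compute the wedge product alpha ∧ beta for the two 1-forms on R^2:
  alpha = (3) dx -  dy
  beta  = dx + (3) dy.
alpha ∧ beta = (10) dx ∧ dy

Distribute the wedge, using dx_i ∧ dx_j = -dx_j ∧ dx_i and dx_i ∧ dx_i = 0. For each pair (i, j) with i < j, the coefficient of dx_i ∧ dx_j in alpha ∧ beta is (alpha_i * beta_j - alpha_j * beta_i). Collecting: alpha ∧ beta = (10) dx ∧ dy.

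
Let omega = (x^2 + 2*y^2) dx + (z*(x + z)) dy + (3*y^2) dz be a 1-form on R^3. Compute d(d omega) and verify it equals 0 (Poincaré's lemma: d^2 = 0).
d(d omega) = 0

Step 1: d omega = sum_{i<j} (∂f_j/∂x_i - ∂f_i/∂x_j) dx_i ∧ dx_j:
  coeff of dx ∧ dy: -4*y + z
  coeff of dx ∧ dz: 0
  coeff of dy ∧ dz: -x + 6*y - 2*z
Step 2: Apply d again to each 2-form coefficient. The only possible 3-form in R^3 is dx ∧ dy ∧ dz, with coefficient
  ∂(coeff of dy∧dz)/∂x - ∂(coeff of dx∧dz)/∂y + ∂(coeff of dx∧dy)/∂z
  = ∂/∂x (-x + 6*y - 2*z) - ∂/∂y (0) + ∂/∂z (-4*y + z).
Each of these terms simplifies to sums of mixed partials that cancel in pairs. The result is 0 (by equality of mixed partials for smooth functions — Schwarz / Clairaut).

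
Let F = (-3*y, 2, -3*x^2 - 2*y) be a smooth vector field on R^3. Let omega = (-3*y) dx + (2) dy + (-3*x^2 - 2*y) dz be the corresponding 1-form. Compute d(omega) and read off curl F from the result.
d(omega) = (-2) dy ∧ dz + (6*x) dz ∧ dx + (3) dx ∧ dy; curl F = (-2, 6*x, 3)

d omega = sum_{i<j} (∂f_j/∂x_i - ∂f_i/∂x_j) dx_i ∧ dx_j. Under the identification (dy ∧ dz, dz ∧ dx, dx ∧ dy) ↔ (e_x, e_y, e_z), the coefficients are exactly the components of curl F. Compute:
  ∂R/∂y - ∂Q/∂z = (-2) - (0) = -2
  ∂P/∂z - ∂R/∂x = (0) - (-6*x) = 6*x
  ∂Q/∂x - ∂P/∂y = (0) - (-3) = 3.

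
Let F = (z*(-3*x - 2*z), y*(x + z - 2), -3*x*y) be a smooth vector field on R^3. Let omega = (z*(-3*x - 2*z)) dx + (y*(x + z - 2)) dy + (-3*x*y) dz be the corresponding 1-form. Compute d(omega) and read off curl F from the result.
d(omega) = (-3*x - y) dy ∧ dz + (-3*x + 3*y - 4*z) dz ∧ dx + (y) dx ∧ dy; curl F = (-3*x - y, -3*x + 3*y - 4*z, y)

d omega = sum_{i<j} (∂f_j/∂x_i - ∂f_i/∂x_j) dx_i ∧ dx_j. Under the identification (dy ∧ dz, dz ∧ dx, dx ∧ dy) ↔ (e_x, e_y, e_z), the coefficients are exactly the components of curl F. Compute:
  ∂R/∂y - ∂Q/∂z = (-3*x) - (y) = -3*x - y
  ∂P/∂z - ∂R/∂x = (-3*x - 4*z) - (-3*y) = -3*x + 3*y - 4*z
  ∂Q/∂x - ∂P/∂y = (y) - (0) = y.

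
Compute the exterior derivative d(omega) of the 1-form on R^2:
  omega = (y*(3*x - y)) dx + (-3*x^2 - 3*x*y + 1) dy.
d(omega) = (-9*x - y) dx ∧ dy

For a 1-form omega = sum_i f_i dx_i, the exterior derivative is
  d(omega) = sum_{i < j} (∂f_j/∂x_i - ∂f_i/∂x_j) dx_i ∧ dx_j.
  coefficient of dx ∧ dy: ∂f_2/∂x - ∂f_1/∂y = ∂(-3*x^2 - 3*x*y + 1)/∂x - ∂(y*(3*x - y))/∂y = -9*x - y
Assembling: d(omega) = (-9*x - y) dx ∧ dy.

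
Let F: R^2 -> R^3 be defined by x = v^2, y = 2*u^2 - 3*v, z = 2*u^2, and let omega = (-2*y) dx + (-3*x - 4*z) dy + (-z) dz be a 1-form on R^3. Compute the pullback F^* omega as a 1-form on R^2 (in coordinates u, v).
F^* omega = (-40*u^3 - 12*u*v^2) du + (-8*u^2*v + 24*u^2 + 21*v^2) dv

Using F^*(f dg) = (f ∘ F) d(g ∘ F), substitute each coordinate x_i by F_i(u, v) in f_i, and replace dx_i by d F_i = (∂F_i/∂u) du + (∂F_i/∂v) dv.
  For the x component: f_1(F) = -4*u^2 + 6*v; d F_1 = (0) du + (2*v) dv
  For the y component: f_2(F) = -8*u^2 - 3*v^2; d F_2 = (4*u) du + (-3) dv
  For the z component: f_3(F) = -2*u^2; d F_3 = (4*u) du + (0) dv
Combining and collecting du, dv coefficients:
  coeff of du: -40*u^3 - 12*u*v^2
  coeff of dv: -8*u^2*v + 24*u^2 + 21*v^2
F^* omega = (-40*u^3 - 12*u*v^2) du + (-8*u^2*v + 24*u^2 + 21*v^2) dv.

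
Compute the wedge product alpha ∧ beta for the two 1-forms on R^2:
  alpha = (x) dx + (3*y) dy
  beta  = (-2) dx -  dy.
alpha ∧ beta = (-x + 6*y) dx ∧ dy

Distribute the wedge, using dx_i ∧ dx_j = -dx_j ∧ dx_i and dx_i ∧ dx_i = 0. For each pair (i, j) with i < j, the coefficient of dx_i ∧ dx_j in alpha ∧ beta is (alpha_i * beta_j - alpha_j * beta_i). Collecting: alpha ∧ beta = (-x + 6*y) dx ∧ dy.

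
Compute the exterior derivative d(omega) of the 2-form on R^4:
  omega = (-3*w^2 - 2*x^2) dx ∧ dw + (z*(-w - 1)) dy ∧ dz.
d(omega) = (-z) dy ∧ dz ∧ dw

For a 2-form omega = sum_{i<j} g_{ij} dx_i ∧ dx_j, the exterior derivative is
  d(omega) = sum_{i<j} d(g_{ij}) ∧ dx_i ∧ dx_j = sum_{i<j, k} (∂g_{ij}/∂x_k) dx_k ∧ dx_i ∧ dx_j.
Expand each term, using dx_k ∧ dx_i ∧ dx_j = sgn(permutation) dx_{(a)} ∧ dx_{(b)} ∧ dx_{(c)} with (a < b < c) sorted:
  d(z*(-w - 1)) includes (∂/∂w)(z*(-w - 1)) dw = (-z) dw, which multiplied by dy ∧ dz gives (-z) dy ∧ dz ∧ dw
Collecting like 3-forms: d(omega) = (-z) dy ∧ dz ∧ dw.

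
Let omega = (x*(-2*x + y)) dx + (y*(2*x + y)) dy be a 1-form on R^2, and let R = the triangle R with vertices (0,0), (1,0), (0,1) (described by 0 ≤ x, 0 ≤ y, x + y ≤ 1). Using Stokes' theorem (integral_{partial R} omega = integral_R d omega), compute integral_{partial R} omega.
integral_(partial R) omega = 1/6

Stokes: integral_partial_R omega = integral_R d omega with d omega = (∂Q/∂x - ∂P/∂y) dx ∧ dy.
  ∂Q/∂x = 2*y
  ∂P/∂y = x
  integrand = ∂Q/∂x - ∂P/∂y = -x + 2*y.
Integrating over R: integral_0^1 integral_0^{1-x} (-x + 2*y) dy dx = 1/6.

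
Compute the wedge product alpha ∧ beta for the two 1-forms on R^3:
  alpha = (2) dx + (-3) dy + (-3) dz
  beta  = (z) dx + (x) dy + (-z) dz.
alpha ∧ beta = (2*x + 3*z) dx ∧ dy + (z) dx ∧ dz + (3*x + 3*z) dy ∧ dz

Distribute the wedge, using dx_i ∧ dx_j = -dx_j ∧ dx_i and dx_i ∧ dx_i = 0. For each pair (i, j) with i < j, the coefficient of dx_i ∧ dx_j in alpha ∧ beta is (alpha_i * beta_j - alpha_j * beta_i). Collecting: alpha ∧ beta = (2*x + 3*z) dx ∧ dy + (z) dx ∧ dz + (3*x + 3*z) dy ∧ dz.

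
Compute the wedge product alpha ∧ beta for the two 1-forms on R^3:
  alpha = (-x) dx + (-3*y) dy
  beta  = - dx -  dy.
alpha ∧ beta = (x - 3*y) dx ∧ dy

Distribute the wedge, using dx_i ∧ dx_j = -dx_j ∧ dx_i and dx_i ∧ dx_i = 0. For each pair (i, j) with i < j, the coefficient of dx_i ∧ dx_j in alpha ∧ beta is (alpha_i * beta_j - alpha_j * beta_i). Collecting: alpha ∧ beta = (x - 3*y) dx ∧ dy.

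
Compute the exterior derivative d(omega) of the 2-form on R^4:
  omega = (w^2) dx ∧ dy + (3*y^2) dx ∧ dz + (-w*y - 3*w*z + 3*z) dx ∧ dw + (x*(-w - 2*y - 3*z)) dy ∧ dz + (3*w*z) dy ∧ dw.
d(omega) = (3*w) dx ∧ dy ∧ dw + (-w - 8*y - 3*z) dx ∧ dy ∧ dz + (3*w - 3) dx ∧ dz ∧ dw + (-3*w - x) dy ∧ dz ∧ dw

For a 2-form omega = sum_{i<j} g_{ij} dx_i ∧ dx_j, the exterior derivative is
  d(omega) = sum_{i<j} d(g_{ij}) ∧ dx_i ∧ dx_j = sum_{i<j, k} (∂g_{ij}/∂x_k) dx_k ∧ dx_i ∧ dx_j.
Expand each term, using dx_k ∧ dx_i ∧ dx_j = sgn(permutation) dx_{(a)} ∧ dx_{(b)} ∧ dx_{(c)} with (a < b < c) sorted:
  d(w^2) includes (∂/∂w)(w^2) dw = (2*w) dw, which multiplied by dx ∧ dy gives (2*w) dx ∧ dy ∧ dw
  d(3*y^2) includes (∂/∂y)(3*y^2) dy = (6*y) dy, which multiplied by dx ∧ dz gives (-6*y) dx ∧ dy ∧ dz
  d(-w*y - 3*w*z + 3*z) includes (∂/∂y)(-w*y - 3*w*z + 3*z) dy = (-w) dy, which multiplied by dx ∧ dw gives (w) dx ∧ dy ∧ dw
  d(-w*y - 3*w*z + 3*z) includes (∂/∂z)(-w*y - 3*w*z + 3*z) dz = (3 - 3*w) dz, which multiplied by dx ∧ dw gives (3*w - 3) dx ∧ dz ∧ dw
  d(x*(-w - 2*y - 3*z)) includes (∂/∂x)(x*(-w - 2*y - 3*z)) dx = (-w - 2*y - 3*z) dx, which multiplied by dy ∧ dz gives (-w - 2*y - 3*z) dx ∧ dy ∧ dz
  d(x*(-w - 2*y - 3*z)) includes (∂/∂w)(x*(-w - 2*y - 3*z)) dw = (-x) dw, which multiplied by dy ∧ dz gives (-x) dy ∧ dz ∧ dw
  d(3*w*z) includes (∂/∂z)(3*w*z) dz = (3*w) dz, which multiplied by dy ∧ dw gives (-3*w) dy ∧ dz ∧ dw
Collecting like 3-forms: d(omega) = (3*w) dx ∧ dy ∧ dw + (-w - 8*y - 3*z) dx ∧ dy ∧ dz + (3*w - 3) dx ∧ dz ∧ dw + (-3*w - x) dy ∧ dz ∧ dw.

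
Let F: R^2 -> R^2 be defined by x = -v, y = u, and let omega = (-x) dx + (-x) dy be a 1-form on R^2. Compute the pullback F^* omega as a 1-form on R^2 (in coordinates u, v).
F^* omega = (v) du + (-v) dv

Using F^*(f dg) = (f ∘ F) d(g ∘ F), substitute each coordinate x_i by F_i(u, v) in f_i, and replace dx_i by d F_i = (∂F_i/∂u) du + (∂F_i/∂v) dv.
  For the x component: f_1(F) = v; d F_1 = (0) du + (-1) dv
  For the y component: f_2(F) = v; d F_2 = (1) du + (0) dv
Combining and collecting du, dv coefficients:
  coeff of du: v
  coeff of dv: -v
F^* omega = (v) du + (-v) dv.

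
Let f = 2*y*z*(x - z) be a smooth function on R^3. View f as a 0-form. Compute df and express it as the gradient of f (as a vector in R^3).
df = (2*y*z) dx + (2*z*(x - z)) dy + (2*y*(x - 2*z)) dz; grad f = (2*y*z, 2*z*(x - z), 2*y*(x - 2*z))

For a 0-form f, d f = (∂f/∂x) dx + (∂f/∂y) dy + (∂f/∂z) dz. The components of the vector representation are exactly the entries of grad f in Cartesian coordinates:
  ∂f/∂x = 2*y*z
  ∂f/∂y = 2*z*(x - z)
  ∂f/∂z = 2*y*(x - 2*z).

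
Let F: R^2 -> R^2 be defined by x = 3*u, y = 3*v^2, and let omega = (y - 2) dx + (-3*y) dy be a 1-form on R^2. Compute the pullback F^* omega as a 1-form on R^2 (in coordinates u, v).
F^* omega = (9*v^2 - 6) du + (-54*v^3) dv

Using F^*(f dg) = (f ∘ F) d(g ∘ F), substitute each coordinate x_i by F_i(u, v) in f_i, and replace dx_i by d F_i = (∂F_i/∂u) du + (∂F_i/∂v) dv.
  For the x component: f_1(F) = 3*v^2 - 2; d F_1 = (3) du + (0) dv
  For the y component: f_2(F) = -9*v^2; d F_2 = (0) du + (6*v) dv
Combining and collecting du, dv coefficients:
  coeff of du: 9*v^2 - 6
  coeff of dv: -54*v^3
F^* omega = (9*v^2 - 6) du + (-54*v^3) dv.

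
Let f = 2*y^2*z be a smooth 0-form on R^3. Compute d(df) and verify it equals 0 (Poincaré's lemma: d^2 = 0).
d(df) = 0

Step 1: df = sum_i (∂f/∂x_i) dx_i = (0) dx + (4*y*z) dy + (2*y^2) dz.
Step 2: Apply d again. Using the 1-form formula, the coefficient of dx ∧ dy in d(df) is ∂^2 f/∂x ∂y - ∂^2 f/∂y ∂x = (0) - (0) = 0 (equality of mixed partials for smooth f).
Similarly for dx ∧ dz and dy ∧ dz — all coefficients vanish. So d(df) = 0.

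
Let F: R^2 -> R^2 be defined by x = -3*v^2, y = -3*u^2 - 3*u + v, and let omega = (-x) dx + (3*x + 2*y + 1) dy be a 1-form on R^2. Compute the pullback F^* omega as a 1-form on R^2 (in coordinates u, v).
F^* omega = (36*u^3 + 54*u^2 + 54*u*v^2 - 12*u*v + 12*u + 27*v^2 - 6*v - 3) du + (-6*u^2 - 6*u - 18*v^3 - 9*v^2 + 2*v + 1) dv

Using F^*(f dg) = (f ∘ F) d(g ∘ F), substitute each coordinate x_i by F_i(u, v) in f_i, and replace dx_i by d F_i = (∂F_i/∂u) du + (∂F_i/∂v) dv.
  For the x component: f_1(F) = 3*v^2; d F_1 = (0) du + (-6*v) dv
  For the y component: f_2(F) = -6*u^2 - 6*u - 9*v^2 + 2*v + 1; d F_2 = (-6*u - 3) du + (1) dv
Combining and collecting du, dv coefficients:
  coeff of du: 36*u^3 + 54*u^2 + 54*u*v^2 - 12*u*v + 12*u + 27*v^2 - 6*v - 3
  coeff of dv: -6*u^2 - 6*u - 18*v^3 - 9*v^2 + 2*v + 1
F^* omega = (36*u^3 + 54*u^2 + 54*u*v^2 - 12*u*v + 12*u + 27*v^2 - 6*v - 3) du + (-6*u^2 - 6*u - 18*v^3 - 9*v^2 + 2*v + 1) dv.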